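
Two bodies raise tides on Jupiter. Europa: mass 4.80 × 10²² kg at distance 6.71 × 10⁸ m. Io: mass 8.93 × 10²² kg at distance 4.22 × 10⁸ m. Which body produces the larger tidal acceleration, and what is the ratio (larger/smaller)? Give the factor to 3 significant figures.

Tidal acceleration ∝ M/d³, so compare M/d³ for each.
Europa: (4.80 × 10²²) / (6.71 × 10⁸)³ = 1.589 × 10⁻⁴
Io: (8.93 × 10²²) / (4.22 × 10⁸)³ = 1.188 × 10⁻³
Ratio (larger/smaller) = 7.48

Io, by a factor of ≈ 7.48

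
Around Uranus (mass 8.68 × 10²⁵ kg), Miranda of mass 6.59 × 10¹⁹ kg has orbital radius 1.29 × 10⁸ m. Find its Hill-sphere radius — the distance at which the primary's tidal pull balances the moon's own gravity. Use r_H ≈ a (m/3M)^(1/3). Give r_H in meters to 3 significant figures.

8.16 × 10⁵ m

r_H ≈ a (m/3M)^(1/3)
    = (1.29 × 10⁸) × (6.59 × 10¹⁹ / (3 × 8.68 × 10²⁵))^(1/3)
    = 8.16 × 10⁵ m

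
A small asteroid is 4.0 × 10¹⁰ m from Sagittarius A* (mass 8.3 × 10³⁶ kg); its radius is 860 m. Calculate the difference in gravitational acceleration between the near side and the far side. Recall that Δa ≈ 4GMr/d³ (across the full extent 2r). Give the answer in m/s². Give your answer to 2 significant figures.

3.0 × 10⁻² m/s²

The field gradient is 2GM/d³; across the full diameter 2r the difference is 4GMr/d³.
Δa = 4GMr/d³
   = 4 × (6.674 × 10⁻¹¹) × (8.3 × 10³⁶) × (860) / (4.0 × 10¹⁰)³
   = 3.0 × 10⁻² m/s²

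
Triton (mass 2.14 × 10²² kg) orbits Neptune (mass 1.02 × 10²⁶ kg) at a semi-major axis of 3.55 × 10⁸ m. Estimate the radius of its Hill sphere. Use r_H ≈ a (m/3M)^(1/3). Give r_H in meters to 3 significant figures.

1.46 × 10⁷ m

r_H ≈ a (m/3M)^(1/3)
    = (3.55 × 10⁸) × (2.14 × 10²² / (3 × 1.02 × 10²⁶))^(1/3)
    = 1.46 × 10⁷ m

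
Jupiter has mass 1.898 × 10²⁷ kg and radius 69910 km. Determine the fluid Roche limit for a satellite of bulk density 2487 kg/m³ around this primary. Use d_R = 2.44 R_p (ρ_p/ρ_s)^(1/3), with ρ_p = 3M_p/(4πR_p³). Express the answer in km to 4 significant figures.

1.383 × 10⁵ km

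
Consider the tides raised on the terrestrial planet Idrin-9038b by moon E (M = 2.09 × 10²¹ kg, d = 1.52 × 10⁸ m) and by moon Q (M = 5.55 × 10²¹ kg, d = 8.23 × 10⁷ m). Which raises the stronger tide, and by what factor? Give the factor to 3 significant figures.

Compare M/d³ for the two perturbers:
Moon E: (2.09 × 10²¹) / (1.52 × 10⁸)³ = 5.951 × 10⁻⁴
Moon Q: (5.55 × 10²¹) / (8.23 × 10⁷)³ = 9.956 × 10⁻³
Ratio (larger/smaller) = 16.7

Moon Q, by a factor of ≈ 16.7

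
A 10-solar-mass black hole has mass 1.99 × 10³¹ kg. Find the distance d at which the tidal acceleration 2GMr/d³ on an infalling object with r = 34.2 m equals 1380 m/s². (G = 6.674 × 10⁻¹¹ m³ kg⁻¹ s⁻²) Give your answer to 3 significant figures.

4.04 × 10⁶ m

2GMr/d³ = a_tidal  ⇒  d = (2GMr / a_tidal)^(1/3)
d = (2 × 6.674×10⁻¹¹ × (1.99 × 10³¹) × (34.2) / (1380))^(1/3)
  = 4.04 × 10⁶ m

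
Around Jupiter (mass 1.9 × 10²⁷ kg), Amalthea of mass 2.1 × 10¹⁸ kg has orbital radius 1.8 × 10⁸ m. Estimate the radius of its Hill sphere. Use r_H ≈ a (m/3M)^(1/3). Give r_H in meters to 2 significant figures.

1.3 × 10⁵ m

r_H ≈ a (m/3M)^(1/3)
    = (1.8 × 10⁸) × (2.1 × 10¹⁸ / (3 × 1.9 × 10²⁷))^(1/3)
    = 1.3 × 10⁵ m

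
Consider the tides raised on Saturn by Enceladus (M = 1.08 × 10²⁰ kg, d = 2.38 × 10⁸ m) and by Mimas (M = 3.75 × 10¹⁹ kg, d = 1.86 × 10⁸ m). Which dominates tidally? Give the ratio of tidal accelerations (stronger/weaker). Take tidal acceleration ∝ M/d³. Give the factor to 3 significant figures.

Tidal acceleration ∝ M/d³, so compare M/d³ for each.
Enceladus: (1.08 × 10²⁰) / (2.38 × 10⁸)³ = 8.011 × 10⁻⁶
Mimas: (3.75 × 10¹⁹) / (1.86 × 10⁸)³ = 5.828 × 10⁻⁶
Ratio (larger/smaller) = 1.37

Enceladus, by a factor of ≈ 1.37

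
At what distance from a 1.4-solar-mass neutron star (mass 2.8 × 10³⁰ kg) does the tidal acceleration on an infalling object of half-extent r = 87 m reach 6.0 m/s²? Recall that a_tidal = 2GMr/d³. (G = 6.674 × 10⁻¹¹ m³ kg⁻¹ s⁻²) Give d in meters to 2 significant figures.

2GMr/d³ = a_tidal  ⇒  d = (2GMr / a_tidal)^(1/3)
d = (2 × 6.674×10⁻¹¹ × (2.8 × 10³⁰) × (87) / (6.0))^(1/3)
  = 1.8 × 10⁷ m

1.8 × 10⁷ m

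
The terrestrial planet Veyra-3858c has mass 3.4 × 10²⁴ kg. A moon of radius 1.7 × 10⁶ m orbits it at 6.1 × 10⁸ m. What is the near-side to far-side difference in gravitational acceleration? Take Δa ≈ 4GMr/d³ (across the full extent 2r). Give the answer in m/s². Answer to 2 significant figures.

Δg = 4GMr/d³
   = 4 × (6.674 × 10⁻¹¹) × (3.4 × 10²⁴) × (1.7 × 10⁶) / (6.1 × 10⁸)³
   = 6.8 × 10⁻⁶ m/s²

6.8 × 10⁻⁶ m/s²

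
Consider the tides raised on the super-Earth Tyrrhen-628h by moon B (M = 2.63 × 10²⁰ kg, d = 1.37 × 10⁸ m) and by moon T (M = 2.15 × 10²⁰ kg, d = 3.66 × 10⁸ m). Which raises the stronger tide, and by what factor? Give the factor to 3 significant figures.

Tidal acceleration ∝ M/d³, so compare M/d³ for each.
Moon B: (2.63 × 10²⁰) / (1.37 × 10⁸)³ = 1.023 × 10⁻⁴
Moon T: (2.15 × 10²⁰) / (3.66 × 10⁸)³ = 4.385 × 10⁻⁶
Ratio (larger/smaller) = 23.3

Moon B, by a factor of ≈ 23.3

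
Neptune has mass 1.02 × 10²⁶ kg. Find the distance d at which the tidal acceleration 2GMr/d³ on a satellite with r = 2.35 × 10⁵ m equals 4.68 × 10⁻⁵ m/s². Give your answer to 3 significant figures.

2GMr/d³ = a_tidal  ⇒  d = (2GMr / a_tidal)^(1/3)
d = (2 × 6.674×10⁻¹¹ × (1.02 × 10²⁶) × (2.35 × 10⁵) / (4.68 × 10⁻⁵))^(1/3)
  = 4.09 × 10⁸ m

4.09 × 10⁸ m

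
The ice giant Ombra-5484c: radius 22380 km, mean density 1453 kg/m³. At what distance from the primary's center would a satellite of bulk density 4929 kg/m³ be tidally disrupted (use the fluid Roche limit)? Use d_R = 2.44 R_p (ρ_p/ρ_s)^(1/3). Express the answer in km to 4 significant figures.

36340 km

d_R = 2.44 × 22380 km × (1453/4929)^(1/3)
    = 36340 km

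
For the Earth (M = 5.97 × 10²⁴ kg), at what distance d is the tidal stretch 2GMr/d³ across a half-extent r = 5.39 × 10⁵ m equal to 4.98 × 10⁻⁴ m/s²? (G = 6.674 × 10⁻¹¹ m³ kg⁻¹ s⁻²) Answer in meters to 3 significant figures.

9.52 × 10⁷ m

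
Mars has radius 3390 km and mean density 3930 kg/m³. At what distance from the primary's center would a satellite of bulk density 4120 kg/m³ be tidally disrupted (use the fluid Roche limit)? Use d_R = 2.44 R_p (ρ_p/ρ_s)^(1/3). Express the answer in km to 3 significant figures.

8140 km

d_R = 2.44 × 3390 km × (3930/4120)^(1/3)
    = 8140 km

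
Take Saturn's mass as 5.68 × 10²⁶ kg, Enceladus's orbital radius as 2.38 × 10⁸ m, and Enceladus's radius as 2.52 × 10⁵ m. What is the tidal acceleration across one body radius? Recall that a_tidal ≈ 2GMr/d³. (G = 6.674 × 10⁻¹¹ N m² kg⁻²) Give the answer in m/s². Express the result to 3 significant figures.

1.42 × 10⁻³ m/s²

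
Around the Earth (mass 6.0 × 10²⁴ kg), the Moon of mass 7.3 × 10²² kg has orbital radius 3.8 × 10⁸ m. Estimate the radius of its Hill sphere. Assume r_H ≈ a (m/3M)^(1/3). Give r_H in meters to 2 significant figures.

6.1 × 10⁷ m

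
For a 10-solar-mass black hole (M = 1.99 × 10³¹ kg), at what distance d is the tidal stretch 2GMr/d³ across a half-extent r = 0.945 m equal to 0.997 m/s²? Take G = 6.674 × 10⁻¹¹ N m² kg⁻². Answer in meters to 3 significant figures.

1.36 × 10⁷ m

2GMr/d³ = a_tidal  ⇒  d = (2GMr / a_tidal)^(1/3)
d = (2 × 6.674×10⁻¹¹ × (1.99 × 10³¹) × (0.945) / (0.997))^(1/3)
  = 1.36 × 10⁷ m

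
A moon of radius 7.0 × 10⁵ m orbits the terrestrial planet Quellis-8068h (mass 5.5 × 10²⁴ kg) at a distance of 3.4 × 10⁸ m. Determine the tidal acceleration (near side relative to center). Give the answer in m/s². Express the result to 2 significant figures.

Δa = 2GMr/d³
   = 2 × (6.674 × 10⁻¹¹) × (5.5 × 10²⁴) × (7.0 × 10⁵) / (3.4 × 10⁸)³
   = 1.3 × 10⁻⁵ m/s²

1.3 × 10⁻⁵ m/s²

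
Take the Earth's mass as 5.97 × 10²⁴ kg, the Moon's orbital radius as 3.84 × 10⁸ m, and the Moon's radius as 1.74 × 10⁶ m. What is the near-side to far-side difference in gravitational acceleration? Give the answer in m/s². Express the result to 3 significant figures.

4.90 × 10⁻⁵ m/s²

Δg = 4GMr/d³
   = 4 × (6.674 × 10⁻¹¹) × (5.97 × 10²⁴) × (1.74 × 10⁶) / (3.84 × 10⁸)³
   = 4.90 × 10⁻⁵ m/s²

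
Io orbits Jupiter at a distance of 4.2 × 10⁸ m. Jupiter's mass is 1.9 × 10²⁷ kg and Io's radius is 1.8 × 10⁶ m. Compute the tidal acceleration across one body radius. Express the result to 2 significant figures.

6.2 × 10⁻³ m/s²

Δa = 2GMr/d³
   = 2 × (6.674 × 10⁻¹¹) × (1.9 × 10²⁷) × (1.8 × 10⁶) / (4.2 × 10⁸)³
   = 6.2 × 10⁻³ m/s²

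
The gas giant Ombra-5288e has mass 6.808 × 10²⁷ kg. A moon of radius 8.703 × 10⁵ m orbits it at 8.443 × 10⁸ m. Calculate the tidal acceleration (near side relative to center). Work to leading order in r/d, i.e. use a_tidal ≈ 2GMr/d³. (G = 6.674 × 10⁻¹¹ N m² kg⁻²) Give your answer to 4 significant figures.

a_tidal = 2GMr/d³
        = 2 × (6.674 × 10⁻¹¹) × (6.808 × 10²⁷) × (8.703 × 10⁵) / (8.443 × 10⁸)³
        = 1.314 × 10⁻³ m/s²

1.314 × 10⁻³ m/s²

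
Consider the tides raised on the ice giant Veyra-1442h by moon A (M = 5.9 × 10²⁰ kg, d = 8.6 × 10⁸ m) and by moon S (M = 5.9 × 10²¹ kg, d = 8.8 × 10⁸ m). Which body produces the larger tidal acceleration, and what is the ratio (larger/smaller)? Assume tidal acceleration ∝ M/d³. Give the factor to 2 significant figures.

Tidal stretch scales as M/d³; compute that for each body.
Moon A: (5.9 × 10²⁰) / (8.6 × 10⁸)³ = 9.276 × 10⁻⁷
Moon S: (5.9 × 10²¹) / (8.8 × 10⁸)³ = 8.658 × 10⁻⁶
Ratio (larger/smaller) = 9.3

Moon S, by a factor of ≈ 9.3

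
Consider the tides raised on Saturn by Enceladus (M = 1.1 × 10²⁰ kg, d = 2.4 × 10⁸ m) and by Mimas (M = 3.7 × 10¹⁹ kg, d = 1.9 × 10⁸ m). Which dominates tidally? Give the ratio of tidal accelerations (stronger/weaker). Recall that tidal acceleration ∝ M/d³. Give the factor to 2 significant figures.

Tidal stretch scales as M/d³; compute that for each body.
Enceladus: (1.1 × 10²⁰) / (2.4 × 10⁸)³ = 7.957 × 10⁻⁶
Mimas: (3.7 × 10¹⁹) / (1.9 × 10⁸)³ = 5.394 × 10⁻⁶
Ratio (larger/smaller) = 1.5

Enceladus, by a factor of ≈ 1.5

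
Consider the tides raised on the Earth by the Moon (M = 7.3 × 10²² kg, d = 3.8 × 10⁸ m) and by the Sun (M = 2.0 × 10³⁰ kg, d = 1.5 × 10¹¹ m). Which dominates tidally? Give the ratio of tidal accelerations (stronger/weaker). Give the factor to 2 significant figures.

The Moon, by a factor of ≈ 2.2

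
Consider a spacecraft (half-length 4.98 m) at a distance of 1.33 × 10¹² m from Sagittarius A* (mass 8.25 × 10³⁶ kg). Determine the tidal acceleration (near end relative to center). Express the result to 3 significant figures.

2.33 × 10⁻⁹ m/s²

Δa = 2GMr/d³
   = 2 × (6.674 × 10⁻¹¹) × (8.25 × 10³⁶) × (4.98) / (1.33 × 10¹²)³
   = 2.33 × 10⁻⁹ m/s²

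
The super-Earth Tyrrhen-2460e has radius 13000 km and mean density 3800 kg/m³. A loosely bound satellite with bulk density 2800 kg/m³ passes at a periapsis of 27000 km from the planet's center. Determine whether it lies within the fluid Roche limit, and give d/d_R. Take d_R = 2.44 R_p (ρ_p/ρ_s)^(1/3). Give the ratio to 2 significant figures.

d_R = 2.44 × (13000 km) × (3800/2800)^(1/3) = 35120 km
d/d_R = (27000) / (35120) = 0.77
Since d/d_R < 1, the body is inside the Roche limit.

inside; d/d_R ≈ 0.77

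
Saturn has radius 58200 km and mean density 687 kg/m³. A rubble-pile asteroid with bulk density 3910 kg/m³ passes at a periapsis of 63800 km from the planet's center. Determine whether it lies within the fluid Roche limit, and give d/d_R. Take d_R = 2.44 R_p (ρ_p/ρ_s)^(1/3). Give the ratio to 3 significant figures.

d_R = 2.44 × (58200 km) × (687/3910)^(1/3) = 79540 km
d/d_R = (63800) / (79540) = 0.802
Since d/d_R < 1, the body is inside the Roche limit.

inside; d/d_R ≈ 0.802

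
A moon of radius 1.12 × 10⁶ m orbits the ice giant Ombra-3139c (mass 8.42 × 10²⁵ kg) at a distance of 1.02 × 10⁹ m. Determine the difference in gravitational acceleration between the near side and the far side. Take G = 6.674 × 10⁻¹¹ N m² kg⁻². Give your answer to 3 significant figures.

a_tidal = 4GMr/d³
        = 4 × (6.674 × 10⁻¹¹) × (8.42 × 10²⁵) × (1.12 × 10⁶) / (1.02 × 10⁹)³
        = 2.37 × 10⁻⁵ m/s²

2.37 × 10⁻⁵ m/s²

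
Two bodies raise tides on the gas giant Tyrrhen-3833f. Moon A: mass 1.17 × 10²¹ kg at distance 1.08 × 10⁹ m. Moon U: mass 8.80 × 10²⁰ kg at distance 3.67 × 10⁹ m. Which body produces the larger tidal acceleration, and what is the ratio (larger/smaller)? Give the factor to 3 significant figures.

Moon A, by a factor of ≈ 52.2

Compare M/d³ for the two perturbers:
Moon A: (1.17 × 10²¹) / (1.08 × 10⁹)³ = 9.288 × 10⁻⁷
Moon U: (8.80 × 10²⁰) / (3.67 × 10⁹)³ = 1.780 × 10⁻⁸
Ratio (larger/smaller) = 52.2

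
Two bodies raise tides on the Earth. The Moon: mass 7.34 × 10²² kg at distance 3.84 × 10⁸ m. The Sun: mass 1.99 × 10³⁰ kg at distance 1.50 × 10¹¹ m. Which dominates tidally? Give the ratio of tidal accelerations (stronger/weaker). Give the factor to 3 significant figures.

The tide-raising term goes as M/d³ (the gradient of a 1/d² field).
The Moon: (7.34 × 10²²) / (3.84 × 10⁸)³ = 1.296 × 10⁻³
The Sun: (1.99 × 10³⁰) / (1.50 × 10¹¹)³ = 5.896 × 10⁻⁴
Ratio (larger/smaller) = 2.20

The Moon, by a factor of ≈ 2.20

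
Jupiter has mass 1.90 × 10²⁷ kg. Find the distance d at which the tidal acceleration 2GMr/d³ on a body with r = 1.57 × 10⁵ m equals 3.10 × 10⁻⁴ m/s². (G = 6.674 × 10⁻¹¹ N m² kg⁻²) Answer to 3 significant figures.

5.05 × 10⁸ m

2GMr/d³ = a_tidal  ⇒  d = (2GMr / a_tidal)^(1/3)
d = (2 × 6.674×10⁻¹¹ × (1.90 × 10²⁷) × (1.57 × 10⁵) / (3.10 × 10⁻⁴))^(1/3)
  = 5.05 × 10⁸ m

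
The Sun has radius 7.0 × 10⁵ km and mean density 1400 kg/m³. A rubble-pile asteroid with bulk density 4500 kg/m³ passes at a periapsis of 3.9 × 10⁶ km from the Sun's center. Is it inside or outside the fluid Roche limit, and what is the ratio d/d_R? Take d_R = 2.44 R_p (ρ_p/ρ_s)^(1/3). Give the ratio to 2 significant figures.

outside; d/d_R ≈ 3.4

d_R = 2.44 × (7.0 × 10⁵ km) × (1400/4500)^(1/3) = 1.157 × 10⁶ km
d/d_R = (3.9 × 10⁶) / (1.157 × 10⁶) = 3.4
Since d/d_R > 1, the body is outside the Roche limit.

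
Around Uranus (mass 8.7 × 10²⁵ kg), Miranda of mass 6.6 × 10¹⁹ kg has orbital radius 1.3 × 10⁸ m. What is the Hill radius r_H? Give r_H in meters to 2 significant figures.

8.2 × 10⁵ m

r_H ≈ a (m/3M)^(1/3)
    = (1.3 × 10⁸) × (6.6 × 10¹⁹ / (3 × 8.7 × 10²⁵))^(1/3)
    = 8.2 × 10⁵ m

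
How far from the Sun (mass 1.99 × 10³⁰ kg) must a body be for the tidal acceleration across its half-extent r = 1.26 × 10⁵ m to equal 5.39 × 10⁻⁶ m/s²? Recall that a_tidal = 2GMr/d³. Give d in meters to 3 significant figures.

1.84 × 10¹⁰ m

2GMr/d³ = a_tidal  ⇒  d = (2GMr / a_tidal)^(1/3)
d = (2 × 6.674×10⁻¹¹ × (1.99 × 10³⁰) × (1.26 × 10⁵) / (5.39 × 10⁻⁶))^(1/3)
  = 1.84 × 10¹⁰ m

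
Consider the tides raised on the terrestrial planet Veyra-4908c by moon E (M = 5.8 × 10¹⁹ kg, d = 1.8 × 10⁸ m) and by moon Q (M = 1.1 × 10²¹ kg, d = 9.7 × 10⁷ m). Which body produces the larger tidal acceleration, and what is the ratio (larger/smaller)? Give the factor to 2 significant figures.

Tidal acceleration ∝ M/d³, so compare M/d³ for each.
Moon E: (5.8 × 10¹⁹) / (1.8 × 10⁸)³ = 9.945 × 10⁻⁶
Moon Q: (1.1 × 10²¹) / (9.7 × 10⁷)³ = 1.205 × 10⁻³
Ratio (larger/smaller) = 120

Moon Q, by a factor of ≈ 120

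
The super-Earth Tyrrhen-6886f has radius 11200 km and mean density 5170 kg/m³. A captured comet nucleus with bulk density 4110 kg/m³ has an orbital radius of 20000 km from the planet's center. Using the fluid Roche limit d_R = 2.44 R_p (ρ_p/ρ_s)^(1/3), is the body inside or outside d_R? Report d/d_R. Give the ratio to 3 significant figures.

d_R = 2.44 × (11200 km) × (5170/4110)^(1/3) = 29500 km
d/d_R = (20000) / (29500) = 0.678
Since d/d_R < 1, the body is inside the Roche limit.

inside; d/d_R ≈ 0.678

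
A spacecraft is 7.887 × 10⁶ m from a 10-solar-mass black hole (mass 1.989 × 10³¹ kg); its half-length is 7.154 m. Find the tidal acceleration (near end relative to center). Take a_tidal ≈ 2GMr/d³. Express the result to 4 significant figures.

3.871 × 10¹ m/s²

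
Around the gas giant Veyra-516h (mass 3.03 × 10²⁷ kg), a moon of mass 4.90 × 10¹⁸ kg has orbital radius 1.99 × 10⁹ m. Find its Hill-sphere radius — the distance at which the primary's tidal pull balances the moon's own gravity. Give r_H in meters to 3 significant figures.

r_H ≈ a (m/3M)^(1/3)
    = (1.99 × 10⁹) × (4.90 × 10¹⁸ / (3 × 3.03 × 10²⁷))^(1/3)
    = 1.62 × 10⁶ m

1.62 × 10⁶ m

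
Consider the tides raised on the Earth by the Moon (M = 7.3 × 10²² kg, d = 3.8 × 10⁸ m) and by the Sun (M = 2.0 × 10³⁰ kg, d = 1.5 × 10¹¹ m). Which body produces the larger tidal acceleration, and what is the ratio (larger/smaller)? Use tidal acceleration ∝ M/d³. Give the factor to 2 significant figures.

The Moon, by a factor of ≈ 2.2

Tidal stretch scales as M/d³; compute that for each body.
The Moon: (7.3 × 10²²) / (3.8 × 10⁸)³ = 1.330 × 10⁻³
The Sun: (2.0 × 10³⁰) / (1.5 × 10¹¹)³ = 5.926 × 10⁻⁴
Ratio (larger/smaller) = 2.2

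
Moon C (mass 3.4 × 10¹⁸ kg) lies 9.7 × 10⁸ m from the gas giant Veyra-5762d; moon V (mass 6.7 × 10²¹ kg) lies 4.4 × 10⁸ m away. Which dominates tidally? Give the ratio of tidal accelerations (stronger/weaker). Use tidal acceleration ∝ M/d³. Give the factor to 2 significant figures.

Moon V, by a factor of ≈ 21000

Compare M/d³ for the two perturbers:
Moon C: (3.4 × 10¹⁸) / (9.7 × 10⁸)³ = 3.725 × 10⁻⁹
Moon V: (6.7 × 10²¹) / (4.4 × 10⁸)³ = 7.865 × 10⁻⁵
Ratio (larger/smaller) = 21000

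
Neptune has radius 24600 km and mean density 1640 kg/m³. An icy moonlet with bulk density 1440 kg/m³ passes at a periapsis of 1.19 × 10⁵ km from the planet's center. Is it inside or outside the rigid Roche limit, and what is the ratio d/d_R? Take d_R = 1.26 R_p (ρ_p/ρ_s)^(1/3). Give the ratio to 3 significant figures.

d_R = 1.26 × (24600 km) × (1640/1440)^(1/3) = 32370 km
d/d_R = (1.19 × 10⁵) / (32370) = 3.68
Since d/d_R > 1, the body is outside the Roche limit.

outside; d/d_R ≈ 3.68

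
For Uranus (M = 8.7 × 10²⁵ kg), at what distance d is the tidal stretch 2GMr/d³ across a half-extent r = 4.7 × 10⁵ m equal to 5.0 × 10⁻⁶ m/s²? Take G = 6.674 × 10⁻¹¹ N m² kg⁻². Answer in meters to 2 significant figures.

1.0 × 10⁹ m

2GMr/d³ = a_tidal  ⇒  d = (2GMr / a_tidal)^(1/3)
d = (2 × 6.674×10⁻¹¹ × (8.7 × 10²⁵) × (4.7 × 10⁵) / (5.0 × 10⁻⁶))^(1/3)
  = 1.0 × 10⁹ m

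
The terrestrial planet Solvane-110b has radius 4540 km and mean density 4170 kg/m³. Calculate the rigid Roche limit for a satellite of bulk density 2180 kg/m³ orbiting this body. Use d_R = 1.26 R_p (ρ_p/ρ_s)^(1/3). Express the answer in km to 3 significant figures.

7100 km

d_R = 1.26 × 4540 km × (4170/2180)^(1/3)
    = 7100 km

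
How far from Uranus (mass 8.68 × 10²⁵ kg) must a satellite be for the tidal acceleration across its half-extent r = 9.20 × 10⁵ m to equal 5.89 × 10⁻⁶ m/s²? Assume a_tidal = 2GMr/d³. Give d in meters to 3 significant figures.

1.22 × 10⁹ m

2GMr/d³ = a_tidal  ⇒  d = (2GMr / a_tidal)^(1/3)
d = (2 × 6.674×10⁻¹¹ × (8.68 × 10²⁵) × (9.20 × 10⁵) / (5.89 × 10⁻⁶))^(1/3)
  = 1.22 × 10⁹ m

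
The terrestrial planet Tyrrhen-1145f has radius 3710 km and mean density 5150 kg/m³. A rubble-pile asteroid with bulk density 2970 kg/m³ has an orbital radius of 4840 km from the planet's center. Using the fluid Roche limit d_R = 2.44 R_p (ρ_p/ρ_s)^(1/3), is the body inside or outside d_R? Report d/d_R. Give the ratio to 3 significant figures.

d_R = 2.44 × (3710 km) × (5150/2970)^(1/3) = 10880 km
d/d_R = (4840) / (10880) = 0.445
Since d/d_R < 1, the body is inside the Roche limit.

inside; d/d_R ≈ 0.445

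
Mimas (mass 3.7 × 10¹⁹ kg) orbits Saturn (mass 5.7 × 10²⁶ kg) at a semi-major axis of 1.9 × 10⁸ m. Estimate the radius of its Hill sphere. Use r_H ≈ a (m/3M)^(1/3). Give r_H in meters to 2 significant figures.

r_H ≈ a (m/3M)^(1/3)
    = (1.9 × 10⁸) × (3.7 × 10¹⁹ / (3 × 5.7 × 10²⁶))^(1/3)
    = 5.3 × 10⁵ m

5.3 × 10⁵ m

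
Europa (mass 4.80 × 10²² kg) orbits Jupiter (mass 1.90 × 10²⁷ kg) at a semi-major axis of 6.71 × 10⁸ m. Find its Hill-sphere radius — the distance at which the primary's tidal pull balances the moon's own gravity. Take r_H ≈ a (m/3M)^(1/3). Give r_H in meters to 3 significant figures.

1.37 × 10⁷ m

r_H ≈ a (m/3M)^(1/3)
    = (6.71 × 10⁸) × (4.80 × 10²² / (3 × 1.90 × 10²⁷))^(1/3)
    = 1.37 × 10⁷ m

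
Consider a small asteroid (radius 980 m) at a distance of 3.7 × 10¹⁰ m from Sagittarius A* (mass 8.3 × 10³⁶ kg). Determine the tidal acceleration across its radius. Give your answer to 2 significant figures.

2.1 × 10⁻² m/s²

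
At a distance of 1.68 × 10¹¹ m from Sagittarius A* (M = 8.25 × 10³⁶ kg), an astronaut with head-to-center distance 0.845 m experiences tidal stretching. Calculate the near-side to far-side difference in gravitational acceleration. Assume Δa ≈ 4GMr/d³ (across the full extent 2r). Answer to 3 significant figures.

Δg = 4GMr/d³
   = 4 × (6.674 × 10⁻¹¹) × (8.25 × 10³⁶) × (0.845) / (1.68 × 10¹¹)³
   = 3.92 × 10⁻⁷ m/s²

3.92 × 10⁻⁷ m/s²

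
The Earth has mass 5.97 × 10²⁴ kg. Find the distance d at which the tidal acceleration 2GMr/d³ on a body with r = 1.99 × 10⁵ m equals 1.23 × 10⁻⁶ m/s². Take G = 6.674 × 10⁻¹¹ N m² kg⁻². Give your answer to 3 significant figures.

5.05 × 10⁸ m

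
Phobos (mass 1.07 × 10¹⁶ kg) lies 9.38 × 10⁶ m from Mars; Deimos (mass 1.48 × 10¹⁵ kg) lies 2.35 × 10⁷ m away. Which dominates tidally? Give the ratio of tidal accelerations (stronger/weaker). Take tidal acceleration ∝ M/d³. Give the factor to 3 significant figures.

Tidal stretch scales as M/d³; compute that for each body.
Phobos: (1.07 × 10¹⁶) / (9.38 × 10⁶)³ = 1.297 × 10⁻⁵
Deimos: (1.48 × 10¹⁵) / (2.35 × 10⁷)³ = 1.140 × 10⁻⁷
Ratio (larger/smaller) = 114

Phobos, by a factor of ≈ 114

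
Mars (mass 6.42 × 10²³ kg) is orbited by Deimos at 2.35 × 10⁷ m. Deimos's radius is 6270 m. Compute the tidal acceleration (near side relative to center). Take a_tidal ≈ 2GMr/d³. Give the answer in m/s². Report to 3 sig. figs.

The tidal stretch is the gradient of GM/d² times the body's extent r, hence the 1/d³ dependence.
Δa = 2GMr/d³
   = 2 × (6.674 × 10⁻¹¹) × (6.42 × 10²³) × (6270) / (2.35 × 10⁷)³
   = 4.14 × 10⁻⁵ m/s²

4.14 × 10⁻⁵ m/s²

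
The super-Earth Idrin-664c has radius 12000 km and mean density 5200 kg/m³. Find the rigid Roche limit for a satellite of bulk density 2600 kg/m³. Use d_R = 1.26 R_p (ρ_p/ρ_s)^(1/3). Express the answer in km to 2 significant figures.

d_R = 1.26 × 12000 km × (5200/2600)^(1/3)
    = 19000 km

19000 km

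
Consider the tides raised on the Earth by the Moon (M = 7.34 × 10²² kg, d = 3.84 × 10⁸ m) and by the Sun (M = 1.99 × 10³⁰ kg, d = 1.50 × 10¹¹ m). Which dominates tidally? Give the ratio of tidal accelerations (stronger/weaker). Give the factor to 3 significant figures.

Tidal stretch scales as M/d³; compute that for each body.
The Moon: (7.34 × 10²²) / (3.84 × 10⁸)³ = 1.296 × 10⁻³
The Sun: (1.99 × 10³⁰) / (1.50 × 10¹¹)³ = 5.896 × 10⁻⁴
Ratio (larger/smaller) = 2.20

The Moon, by a factor of ≈ 2.20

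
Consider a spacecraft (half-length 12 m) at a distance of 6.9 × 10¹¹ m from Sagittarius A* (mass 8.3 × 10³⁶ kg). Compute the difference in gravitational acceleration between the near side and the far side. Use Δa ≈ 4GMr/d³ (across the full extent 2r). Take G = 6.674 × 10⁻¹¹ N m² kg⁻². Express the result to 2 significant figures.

Δg = 4GMr/d³
   = 4 × (6.674 × 10⁻¹¹) × (8.3 × 10³⁶) × (12) / (6.9 × 10¹¹)³
   = 8.1 × 10⁻⁸ m/s²

8.1 × 10⁻⁸ m/s²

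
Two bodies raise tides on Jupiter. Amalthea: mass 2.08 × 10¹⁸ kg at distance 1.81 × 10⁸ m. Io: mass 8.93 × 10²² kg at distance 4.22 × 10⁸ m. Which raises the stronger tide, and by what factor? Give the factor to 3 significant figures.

Io, by a factor of ≈ 3390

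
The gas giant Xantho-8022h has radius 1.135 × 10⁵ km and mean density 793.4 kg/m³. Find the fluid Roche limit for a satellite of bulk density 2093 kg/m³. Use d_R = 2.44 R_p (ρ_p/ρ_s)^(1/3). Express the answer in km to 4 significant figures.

2.004 × 10⁵ km

d_R = 2.44 × 1.135 × 10⁵ km × (793.4/2093)^(1/3)
    = 2.004 × 10⁵ km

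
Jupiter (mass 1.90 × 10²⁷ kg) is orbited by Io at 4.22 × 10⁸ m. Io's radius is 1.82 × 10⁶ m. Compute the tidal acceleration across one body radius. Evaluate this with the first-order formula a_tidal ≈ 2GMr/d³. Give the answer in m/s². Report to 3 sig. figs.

Differencing GM/(d−r)² and GM/d² to first order in r/d gives 2GMr/d³.
Δg = 2GMr/d³
   = 2 × (6.674 × 10⁻¹¹) × (1.90 × 10²⁷) × (1.82 × 10⁶) / (4.22 × 10⁸)³
   = 6.14 × 10⁻³ m/s²

6.14 × 10⁻³ m/s²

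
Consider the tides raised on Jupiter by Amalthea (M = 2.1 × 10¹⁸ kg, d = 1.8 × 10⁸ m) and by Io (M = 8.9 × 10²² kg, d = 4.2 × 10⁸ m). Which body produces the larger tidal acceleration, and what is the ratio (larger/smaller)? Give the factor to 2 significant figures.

Io, by a factor of ≈ 3300

The tide-raising term goes as M/d³ (the gradient of a 1/d² field).
Amalthea: (2.1 × 10¹⁸) / (1.8 × 10⁸)³ = 3.601 × 10⁻⁷
Io: (8.9 × 10²²) / (4.2 × 10⁸)³ = 1.201 × 10⁻³
Ratio (larger/smaller) = 3300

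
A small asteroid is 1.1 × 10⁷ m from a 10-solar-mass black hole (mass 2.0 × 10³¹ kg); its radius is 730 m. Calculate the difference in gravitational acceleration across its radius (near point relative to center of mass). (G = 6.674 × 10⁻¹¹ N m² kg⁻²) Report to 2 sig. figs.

Since r ≪ d, expand the inverse-square field across one radius to get the leading 2GMr/d³ term.
Δg = 2GMr/d³
   = 2 × (6.674 × 10⁻¹¹) × (2.0 × 10³¹) × (730) / (1.1 × 10⁷)³
   = 1.5 × 10³ m/s²

1.5 × 10³ m/s²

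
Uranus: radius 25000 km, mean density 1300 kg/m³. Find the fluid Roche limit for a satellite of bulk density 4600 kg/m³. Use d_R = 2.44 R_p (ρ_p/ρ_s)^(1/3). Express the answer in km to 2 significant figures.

40000 km

d_R = 2.44 × 25000 km × (1300/4600)^(1/3)
    = 40000 km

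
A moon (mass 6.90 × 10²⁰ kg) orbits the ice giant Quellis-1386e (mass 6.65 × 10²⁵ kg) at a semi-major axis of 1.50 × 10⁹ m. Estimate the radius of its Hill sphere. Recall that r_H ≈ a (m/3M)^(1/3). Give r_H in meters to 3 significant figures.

2.27 × 10⁷ m

r_H ≈ a (m/3M)^(1/3)
    = (1.50 × 10⁹) × (6.90 × 10²⁰ / (3 × 6.65 × 10²⁵))^(1/3)
    = 2.27 × 10⁷ m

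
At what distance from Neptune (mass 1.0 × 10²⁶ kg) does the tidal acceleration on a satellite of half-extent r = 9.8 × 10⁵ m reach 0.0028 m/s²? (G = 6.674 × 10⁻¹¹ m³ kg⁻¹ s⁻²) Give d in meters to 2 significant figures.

1.7 × 10⁸ m

2GMr/d³ = a_tidal  ⇒  d = (2GMr / a_tidal)^(1/3)
d = (2 × 6.674×10⁻¹¹ × (1.0 × 10²⁶) × (9.8 × 10⁵) / (0.0028))^(1/3)
  = 1.7 × 10⁸ m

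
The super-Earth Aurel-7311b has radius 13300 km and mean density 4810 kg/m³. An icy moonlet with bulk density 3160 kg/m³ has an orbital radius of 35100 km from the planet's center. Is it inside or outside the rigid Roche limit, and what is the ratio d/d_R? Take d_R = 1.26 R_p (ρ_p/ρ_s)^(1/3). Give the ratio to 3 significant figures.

d_R = 1.26 × (13300 km) × (4810/3160)^(1/3) = 19280 km
d/d_R = (35100) / (19280) = 1.82
Since d/d_R > 1, the body is outside the Roche limit.

outside; d/d_R ≈ 1.82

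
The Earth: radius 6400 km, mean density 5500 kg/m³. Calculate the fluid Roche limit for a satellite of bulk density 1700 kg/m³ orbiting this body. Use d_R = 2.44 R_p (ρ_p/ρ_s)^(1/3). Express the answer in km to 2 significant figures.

23000 km

d_R = 2.44 × 6400 km × (5500/1700)^(1/3)
    = 23000 km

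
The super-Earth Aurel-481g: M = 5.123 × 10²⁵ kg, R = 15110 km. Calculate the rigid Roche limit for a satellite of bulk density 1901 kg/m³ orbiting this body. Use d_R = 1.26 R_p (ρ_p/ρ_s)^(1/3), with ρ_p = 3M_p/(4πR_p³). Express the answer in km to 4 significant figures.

ρ_p = 3M_p/(4πR_p³) = 3 × (5.123 × 10²⁵) / (4π × (1.511 × 10⁷ m)³) = 3545 kg/m³
d_R = 1.26 × 15110 km × (3545/1901)^(1/3)
    = 23430 km

23430 km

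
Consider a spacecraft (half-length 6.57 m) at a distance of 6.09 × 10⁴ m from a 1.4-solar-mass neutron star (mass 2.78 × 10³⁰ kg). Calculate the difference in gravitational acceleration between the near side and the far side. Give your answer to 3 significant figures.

2.16 × 10⁷ m/s²

Δa = 4GMr/d³
   = 4 × (6.674 × 10⁻¹¹) × (2.78 × 10³⁰) × (6.57) / (6.09 × 10⁴)³
   = 2.16 × 10⁷ m/s²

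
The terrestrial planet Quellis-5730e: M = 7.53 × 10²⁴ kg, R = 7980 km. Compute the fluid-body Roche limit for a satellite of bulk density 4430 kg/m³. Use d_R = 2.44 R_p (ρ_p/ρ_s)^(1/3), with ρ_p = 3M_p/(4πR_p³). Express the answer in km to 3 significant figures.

ρ_p = 3M_p/(4πR_p³) = 3 × (7.53 × 10²⁴) / (4π × (7.98 × 10⁶ m)³) = 3540 kg/m³
d_R = 2.44 × 7980 km × (3540/4430)^(1/3)
    = 18100 km

18100 km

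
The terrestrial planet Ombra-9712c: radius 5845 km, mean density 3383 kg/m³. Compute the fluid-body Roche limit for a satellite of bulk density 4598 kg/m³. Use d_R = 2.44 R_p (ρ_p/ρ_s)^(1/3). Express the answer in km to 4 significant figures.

d_R = 2.44 × 5845 km × (3383/4598)^(1/3)
    = 12880 km

12880 km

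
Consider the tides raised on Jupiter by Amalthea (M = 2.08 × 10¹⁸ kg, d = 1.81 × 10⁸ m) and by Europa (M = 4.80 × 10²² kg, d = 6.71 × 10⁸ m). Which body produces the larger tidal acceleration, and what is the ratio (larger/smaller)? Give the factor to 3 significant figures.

Europa, by a factor of ≈ 453

Tidal acceleration ∝ M/d³, so compare M/d³ for each.
Amalthea: (2.08 × 10¹⁸) / (1.81 × 10⁸)³ = 3.508 × 10⁻⁷
Europa: (4.80 × 10²²) / (6.71 × 10⁸)³ = 1.589 × 10⁻⁴
Ratio (larger/smaller) = 453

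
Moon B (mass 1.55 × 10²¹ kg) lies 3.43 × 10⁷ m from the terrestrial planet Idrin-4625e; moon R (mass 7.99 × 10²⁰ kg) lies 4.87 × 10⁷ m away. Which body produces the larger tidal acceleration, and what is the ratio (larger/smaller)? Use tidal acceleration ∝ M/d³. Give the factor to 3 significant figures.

Moon B, by a factor of ≈ 5.55

Compare M/d³ for the two perturbers:
Moon B: (1.55 × 10²¹) / (3.43 × 10⁷)³ = 3.841 × 10⁻²
Moon R: (7.99 × 10²⁰) / (4.87 × 10⁷)³ = 6.918 × 10⁻³
Ratio (larger/smaller) = 5.55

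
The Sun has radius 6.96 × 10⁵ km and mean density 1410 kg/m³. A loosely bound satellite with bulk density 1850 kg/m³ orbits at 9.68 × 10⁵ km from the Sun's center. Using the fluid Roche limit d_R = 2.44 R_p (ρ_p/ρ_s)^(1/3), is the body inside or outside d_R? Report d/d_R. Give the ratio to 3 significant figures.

d_R = 2.44 × (6.96 × 10⁵ km) × (1410/1850)^(1/3) = 1.551 × 10⁶ km
d/d_R = (9.68 × 10⁵) / (1.551 × 10⁶) = 0.624
Since d/d_R < 1, the body is inside the Roche limit.

inside; d/d_R ≈ 0.624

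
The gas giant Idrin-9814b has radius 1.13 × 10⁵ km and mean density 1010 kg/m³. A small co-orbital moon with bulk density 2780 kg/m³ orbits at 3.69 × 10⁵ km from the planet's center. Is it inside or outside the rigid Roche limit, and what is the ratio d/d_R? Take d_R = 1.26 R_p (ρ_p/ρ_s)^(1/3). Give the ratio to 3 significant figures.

d_R = 1.26 × (1.13 × 10⁵ km) × (1010/2780)^(1/3) = 1.016 × 10⁵ km
d/d_R = (3.69 × 10⁵) / (1.016 × 10⁵) = 3.63
Since d/d_R > 1, the body is outside the Roche limit.

outside; d/d_R ≈ 3.63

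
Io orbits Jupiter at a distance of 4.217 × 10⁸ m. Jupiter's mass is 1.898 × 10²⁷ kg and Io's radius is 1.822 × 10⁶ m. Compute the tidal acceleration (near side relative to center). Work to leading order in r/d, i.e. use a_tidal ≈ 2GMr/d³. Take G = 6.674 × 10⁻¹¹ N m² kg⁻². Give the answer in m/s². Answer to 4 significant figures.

6.155 × 10⁻³ m/s²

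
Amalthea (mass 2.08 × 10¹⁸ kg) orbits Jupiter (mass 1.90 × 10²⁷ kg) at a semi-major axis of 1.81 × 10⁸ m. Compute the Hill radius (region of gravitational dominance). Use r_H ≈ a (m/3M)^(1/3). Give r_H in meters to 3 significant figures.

r_H ≈ a (m/3M)^(1/3)
    = (1.81 × 10⁸) × (2.08 × 10¹⁸ / (3 × 1.90 × 10²⁷))^(1/3)
    = 1.29 × 10⁵ m

1.29 × 10⁵ m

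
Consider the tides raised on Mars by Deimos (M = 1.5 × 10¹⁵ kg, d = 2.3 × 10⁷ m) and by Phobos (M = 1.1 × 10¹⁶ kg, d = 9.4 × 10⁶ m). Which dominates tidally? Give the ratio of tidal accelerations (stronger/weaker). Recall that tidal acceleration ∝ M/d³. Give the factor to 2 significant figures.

Phobos, by a factor of ≈ 110

Compare M/d³ for the two perturbers:
Deimos: (1.5 × 10¹⁵) / (2.3 × 10⁷)³ = 1.233 × 10⁻⁷
Phobos: (1.1 × 10¹⁶) / (9.4 × 10⁶)³ = 1.324 × 10⁻⁵
Ratio (larger/smaller) = 110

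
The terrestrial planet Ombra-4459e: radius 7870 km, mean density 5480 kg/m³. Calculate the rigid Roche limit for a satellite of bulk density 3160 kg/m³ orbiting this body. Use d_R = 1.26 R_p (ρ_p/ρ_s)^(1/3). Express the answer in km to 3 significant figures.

d_R = 1.26 × 7870 km × (5480/3160)^(1/3)
    = 11900 km

11900 km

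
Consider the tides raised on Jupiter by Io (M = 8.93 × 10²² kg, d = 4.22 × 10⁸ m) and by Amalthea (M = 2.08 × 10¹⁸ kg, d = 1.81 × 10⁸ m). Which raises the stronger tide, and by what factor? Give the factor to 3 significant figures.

Io, by a factor of ≈ 3390

The tide-raising term goes as M/d³ (the gradient of a 1/d² field).
Io: (8.93 × 10²²) / (4.22 × 10⁸)³ = 1.188 × 10⁻³
Amalthea: (2.08 × 10¹⁸) / (1.81 × 10⁸)³ = 3.508 × 10⁻⁷
Ratio (larger/smaller) = 3390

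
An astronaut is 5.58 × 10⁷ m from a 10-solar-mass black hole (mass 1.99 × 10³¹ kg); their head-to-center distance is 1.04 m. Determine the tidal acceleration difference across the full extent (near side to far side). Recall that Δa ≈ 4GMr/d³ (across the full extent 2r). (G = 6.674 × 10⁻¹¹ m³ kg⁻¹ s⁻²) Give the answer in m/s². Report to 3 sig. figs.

The field gradient is 2GM/d³; across the full diameter 2r the difference is 4GMr/d³.
Δg = 4GMr/d³
   = 4 × (6.674 × 10⁻¹¹) × (1.99 × 10³¹) × (1.04) / (5.58 × 10⁷)³
   = 3.18 × 10⁻² m/s²

3.18 × 10⁻² m/s²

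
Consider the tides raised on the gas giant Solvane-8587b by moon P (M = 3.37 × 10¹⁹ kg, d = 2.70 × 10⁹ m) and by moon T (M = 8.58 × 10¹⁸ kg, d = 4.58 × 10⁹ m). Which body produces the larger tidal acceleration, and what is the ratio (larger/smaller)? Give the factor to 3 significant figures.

Moon P, by a factor of ≈ 19.2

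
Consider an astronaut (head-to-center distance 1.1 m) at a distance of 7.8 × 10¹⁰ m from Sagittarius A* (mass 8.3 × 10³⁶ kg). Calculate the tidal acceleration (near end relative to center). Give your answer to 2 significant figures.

2.6 × 10⁻⁶ m/s²

The tidal stretch is the gradient of GM/d² times the body's extent r, hence the 1/d³ dependence.
Δa = 2GMr/d³
   = 2 × (6.674 × 10⁻¹¹) × (8.3 × 10³⁶) × (1.1) / (7.8 × 10¹⁰)³
   = 2.6 × 10⁻⁶ m/s²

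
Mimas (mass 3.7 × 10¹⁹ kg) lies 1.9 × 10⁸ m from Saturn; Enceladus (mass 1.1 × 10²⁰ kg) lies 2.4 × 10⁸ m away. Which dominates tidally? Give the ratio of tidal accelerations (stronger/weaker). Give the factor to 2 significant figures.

Enceladus, by a factor of ≈ 1.5

Compare M/d³ for the two perturbers:
Mimas: (3.7 × 10¹⁹) / (1.9 × 10⁸)³ = 5.394 × 10⁻⁶
Enceladus: (1.1 × 10²⁰) / (2.4 × 10⁸)³ = 7.957 × 10⁻⁶
Ratio (larger/smaller) = 1.5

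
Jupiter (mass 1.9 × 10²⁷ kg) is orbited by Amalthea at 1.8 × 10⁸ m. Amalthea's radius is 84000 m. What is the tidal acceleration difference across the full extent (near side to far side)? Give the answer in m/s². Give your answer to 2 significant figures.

7.3 × 10⁻³ m/s²

Δa = 4GMr/d³
   = 4 × (6.674 × 10⁻¹¹) × (1.9 × 10²⁷) × (84000) / (1.8 × 10⁸)³
   = 7.3 × 10⁻³ m/s²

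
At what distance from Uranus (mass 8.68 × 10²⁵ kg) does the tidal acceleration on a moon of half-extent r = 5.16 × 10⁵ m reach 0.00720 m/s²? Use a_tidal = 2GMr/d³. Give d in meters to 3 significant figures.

9.40 × 10⁷ m

2GMr/d³ = a_tidal  ⇒  d = (2GMr / a_tidal)^(1/3)
d = (2 × 6.674×10⁻¹¹ × (8.68 × 10²⁵) × (5.16 × 10⁵) / (0.00720))^(1/3)
  = 9.40 × 10⁷ m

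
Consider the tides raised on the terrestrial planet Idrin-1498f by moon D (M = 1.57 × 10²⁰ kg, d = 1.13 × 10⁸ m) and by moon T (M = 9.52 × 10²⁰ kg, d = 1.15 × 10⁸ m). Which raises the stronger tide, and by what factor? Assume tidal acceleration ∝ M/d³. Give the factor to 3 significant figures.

The tide-raising term goes as M/d³ (the gradient of a 1/d² field).
Moon D: (1.57 × 10²⁰) / (1.13 × 10⁸)³ = 1.088 × 10⁻⁴
Moon T: (9.52 × 10²⁰) / (1.15 × 10⁸)³ = 6.260 × 10⁻⁴
Ratio (larger/smaller) = 5.75

Moon T, by a factor of ≈ 5.75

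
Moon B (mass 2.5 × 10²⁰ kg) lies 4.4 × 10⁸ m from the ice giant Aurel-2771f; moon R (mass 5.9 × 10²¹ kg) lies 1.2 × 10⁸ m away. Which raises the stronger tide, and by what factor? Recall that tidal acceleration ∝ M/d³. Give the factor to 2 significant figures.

Compare M/d³ for the two perturbers:
Moon B: (2.5 × 10²⁰) / (4.4 × 10⁸)³ = 2.935 × 10⁻⁶
Moon R: (5.9 × 10²¹) / (1.2 × 10⁸)³ = 3.414 × 10⁻³
Ratio (larger/smaller) = 1200

Moon R, by a factor of ≈ 1200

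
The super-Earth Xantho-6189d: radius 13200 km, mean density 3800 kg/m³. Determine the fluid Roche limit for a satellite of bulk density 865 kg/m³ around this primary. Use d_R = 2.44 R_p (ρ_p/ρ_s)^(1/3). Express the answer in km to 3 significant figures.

52700 km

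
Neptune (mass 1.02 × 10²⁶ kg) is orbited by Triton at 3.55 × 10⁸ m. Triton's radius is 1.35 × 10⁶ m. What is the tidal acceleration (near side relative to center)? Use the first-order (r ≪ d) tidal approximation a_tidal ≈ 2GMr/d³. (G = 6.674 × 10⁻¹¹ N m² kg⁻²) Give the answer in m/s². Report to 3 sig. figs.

Δa = 2GMr/d³
   = 2 × (6.674 × 10⁻¹¹) × (1.02 × 10²⁶) × (1.35 × 10⁶) / (3.55 × 10⁸)³
   = 4.11 × 10⁻⁴ m/s²

4.11 × 10⁻⁴ m/s²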